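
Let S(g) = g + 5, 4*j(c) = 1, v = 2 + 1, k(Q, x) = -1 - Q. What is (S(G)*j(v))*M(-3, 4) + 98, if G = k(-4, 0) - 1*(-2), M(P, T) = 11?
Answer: 251/2 ≈ 125.50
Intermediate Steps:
G = 5 (G = (-1 - 1*(-4)) - 1*(-2) = (-1 + 4) + 2 = 3 + 2 = 5)
v = 3
j(c) = ¼ (j(c) = (¼)*1 = ¼)
S(g) = 5 + g
(S(G)*j(v))*M(-3, 4) + 98 = ((5 + 5)*(¼))*11 + 98 = (10*(¼))*11 + 98 = (5/2)*11 + 98 = 55/2 + 98 = 251/2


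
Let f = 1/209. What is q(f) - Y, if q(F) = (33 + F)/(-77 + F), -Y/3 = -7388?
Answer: -178334993/8046 ≈ -22164.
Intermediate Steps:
Y = 22164 (Y = -3*(-7388) = 22164)
f = 1/209 ≈ 0.0047847
q(F) = (33 + F)/(-77 + F)
q(f) - Y = (33 + 1/209)/(-77 + 1/209) - 1*22164 = (6898/209)/(-16092/209) - 22164 = -209/16092*6898/209 - 22164 = -3449/8046 - 22164 = -178334993/8046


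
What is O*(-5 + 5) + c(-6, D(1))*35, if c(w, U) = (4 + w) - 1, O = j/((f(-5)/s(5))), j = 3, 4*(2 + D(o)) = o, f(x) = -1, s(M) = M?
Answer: -105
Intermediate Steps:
D(o) = -2 + o/4
O = -15 (O = 3/((-1/5)) = 3/((-1*⅕)) = 3/(-⅕) = 3*(-5) = -15)
c(w, U) = 3 + w
O*(-5 + 5) + c(-6, D(1))*35 = -15*(-5 + 5) + (3 - 6)*35 = -15*0 - 3*35 = 0 - 105 = -105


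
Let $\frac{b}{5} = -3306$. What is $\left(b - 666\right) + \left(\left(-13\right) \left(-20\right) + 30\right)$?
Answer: $-16906$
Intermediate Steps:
$b = -16530$ ($b = 5 \left(-3306\right) = -16530$)
$\left(b - 666\right) + \left(\left(-13\right) \left(-20\right) + 30\right) = \left(-16530 - 666\right) + \left(\left(-13\right) \left(-20\right) + 30\right) = -17196 + \left(260 + 30\right) = -17196 + 290 = -16906$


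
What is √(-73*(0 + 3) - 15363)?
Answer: 7*I*√318 ≈ 124.83*I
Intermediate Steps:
√(-73*(0 + 3) - 15363) = √(-73*3 - 15363) = √(-219 - 15363) = √(-15582) = 7*I*√318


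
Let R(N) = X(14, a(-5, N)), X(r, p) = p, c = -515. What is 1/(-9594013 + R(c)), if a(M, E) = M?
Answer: -1/9594018 ≈ -1.0423e-7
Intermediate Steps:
R(N) = -5
1/(-9594013 + R(c)) = 1/(-9594013 - 5) = 1/(-9594018) = -1/9594018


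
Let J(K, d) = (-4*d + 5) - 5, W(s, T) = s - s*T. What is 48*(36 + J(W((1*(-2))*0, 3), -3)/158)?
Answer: 136800/79 ≈ 1731.6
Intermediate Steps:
W(s, T) = s - T*s
J(K, d) = -4*d (J(K, d) = (5 - 4*d) - 5 = -4*d)
48*(36 + J(W((1*(-2))*0, 3), -3)/158) = 48*(36 - 4*(-3)/158) = 48*(36 + 12*(1/158)) = 48*(36 + 6/79) = 48*(2850/79) = 136800/79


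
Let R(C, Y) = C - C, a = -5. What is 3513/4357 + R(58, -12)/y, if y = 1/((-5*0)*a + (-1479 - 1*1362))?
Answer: 3513/4357 ≈ 0.80629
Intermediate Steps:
R(C, Y) = 0
y = -1/2841 (y = 1/(-5*0*(-5) + (-1479 - 1*1362)) = 1/(0*(-5) + (-1479 - 1362)) = 1/(0 - 2841) = 1/(-2841) = -1/2841 ≈ -0.00035199)
3513/4357 + R(58, -12)/y = 3513/4357 + 0/(-1/2841) = 3513*(1/4357) + 0*(-2841) = 3513/4357 + 0 = 3513/4357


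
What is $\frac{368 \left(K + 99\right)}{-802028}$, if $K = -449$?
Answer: $\frac{32200}{200507} \approx 0.16059$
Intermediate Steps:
$\frac{368 \left(K + 99\right)}{-802028} = \frac{368 \left(-449 + 99\right)}{-802028} = 368 \left(-350\right) \left(- \frac{1}{802028}\right) = \left(-128800\right) \left(- \frac{1}{802028}\right) = \frac{32200}{200507}$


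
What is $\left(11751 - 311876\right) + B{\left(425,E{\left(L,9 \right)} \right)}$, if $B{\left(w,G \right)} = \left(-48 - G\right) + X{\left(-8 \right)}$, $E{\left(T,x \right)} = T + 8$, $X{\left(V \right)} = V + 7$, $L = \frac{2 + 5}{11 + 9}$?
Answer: $- \frac{6003647}{20} \approx -3.0018 \cdot 10^{5}$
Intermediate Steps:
$L = \frac{7}{20} \approx 0.35$
$X{\left(V \right)} = 7 + V$
$E{\left(T,x \right)} = 8 + T$
$B{\left(w,G \right)} = -49 - G$ ($B{\left(w,G \right)} = \left(-48 - G\right) + \left(7 - 8\right) = \left(-48 - G\right) - 1 = -49 - G$)
$\left(11751 - 311876\right) + B{\left(425,E{\left(L,9 \right)} \right)} = \left(11751 - 311876\right) - \frac{1147}{20} = -300125 - \frac{1147}{20} = - \frac{6003647}{20}$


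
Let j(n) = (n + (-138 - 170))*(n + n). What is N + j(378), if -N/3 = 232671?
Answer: -645093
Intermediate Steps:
j(n) = 2*n*(-308 + n) (j(n) = (n - 308)*(2*n) = (-308 + n)*(2*n) = 2*n*(-308 + n))
N = -698013 (N = -3*232671 = -698013)
N + j(378) = -698013 + 2*378*(-308 + 378) = -698013 + 2*378*70 = -698013 + 52920 = -645093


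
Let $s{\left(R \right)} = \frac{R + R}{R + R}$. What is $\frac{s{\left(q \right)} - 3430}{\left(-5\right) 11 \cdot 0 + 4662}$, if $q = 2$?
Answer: $- \frac{381}{518} \approx -0.73552$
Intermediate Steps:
$s{\left(R \right)} = 1$ ($s{\left(R \right)} = \frac{2 R}{2 R} = 2 R \frac{1}{2 R} = 1$)
$\frac{s{\left(q \right)} - 3430}{\left(-5\right) 11 \cdot 0 + 4662} = \frac{1 - 3430}{\left(-5\right) 11 \cdot 0 + 4662} = - \frac{3429}{\left(-55\right) 0 + 4662} = - \frac{3429}{0 + 4662} = - \frac{3429}{4662} = \left(-3429\right) \frac{1}{4662} = - \frac{381}{518}$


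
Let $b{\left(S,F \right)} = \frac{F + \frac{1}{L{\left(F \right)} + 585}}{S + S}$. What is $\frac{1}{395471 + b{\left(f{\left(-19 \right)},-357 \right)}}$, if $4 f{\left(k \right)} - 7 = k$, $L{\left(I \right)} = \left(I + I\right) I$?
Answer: $\frac{766449}{303153956194} \approx 2.5282 \cdot 10^{-6}$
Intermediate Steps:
$L{\left(I \right)} = 2 I^{2}$ ($L{\left(I \right)} = 2 I I = 2 I^{2}$)
$f{\left(k \right)} = \frac{7}{4} + \frac{k}{4}$
$b{\left(S,F \right)} = \frac{F + \frac{1}{585 + 2 F^{2}}}{2 S}$ ($b{\left(S,F \right)} = \frac{F + \frac{1}{2 F^{2} + 585}}{S + S} = \frac{F + \frac{1}{585 + 2 F^{2}}}{2 S}$)
$\frac{1}{395471 + b{\left(f{\left(-19 \right)},-357 \right)}} = \frac{1}{395471 + \frac{1 + 2 \left(-357\right)^{3} + 585 \left(-357\right)}{2 \left(\frac{7}{4} + \frac{1}{4} \left(-19\right)\right) \left(585 + 2 \left(-357\right)^{2}\right)}} = \frac{1}{395471 + \frac{1 + 2 \left(-45499293\right) - 208845}{2 \left(\frac{7}{4} - \frac{19}{4}\right) \left(585 + 2 \cdot 127449\right)}} = \frac{1}{395471 + \frac{1 - 90998586 - 208845}{2 \left(-3\right) \left(585 + 254898\right)}} = \frac{1}{395471 + \frac{1}{2} \left(- \frac{1}{3}\right) \frac{1}{255483} \left(-91207430\right)} = \frac{1}{395471 + \frac{45603715}{766449}} = \frac{1}{\frac{303153956194}{766449}} = \frac{766449}{303153956194}$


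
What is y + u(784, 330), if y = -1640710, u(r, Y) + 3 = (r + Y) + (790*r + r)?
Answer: -1019455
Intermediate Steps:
u(r, Y) = -3 + Y + 792*r (u(r, Y) = -3 + ((r + Y) + (790*r + r)) = -3 + ((Y + r) + 791*r) = -3 + (Y + 792*r) = -3 + Y + 792*r)
y + u(784, 330) = -1640710 + (-3 + 330 + 792*784) = -1640710 + (-3 + 330 + 620928) = -1640710 + 621255 = -1019455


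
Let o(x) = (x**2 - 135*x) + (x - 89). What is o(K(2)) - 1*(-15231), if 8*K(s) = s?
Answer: 241737/16 ≈ 15109.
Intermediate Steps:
K(s) = s/8
o(x) = -89 + x**2 - 134*x (o(x) = (x**2 - 135*x) + (-89 + x) = -89 + x**2 - 134*x)
o(K(2)) - 1*(-15231) = (-89 + ((1/8)*2)**2 - 67*2/4) - 1*(-15231) = (-89 + (1/4)**2 - 134*1/4) + 15231 = (-89 + 1/16 - 67/2) + 15231 = -1959/16 + 15231 = 241737/16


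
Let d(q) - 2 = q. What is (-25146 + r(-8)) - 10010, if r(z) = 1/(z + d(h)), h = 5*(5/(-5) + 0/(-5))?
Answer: -386717/11 ≈ -35156.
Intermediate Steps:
h = -5 (h = 5*(5*(-1/5) + 0*(-1/5)) = 5*(-1 + 0) = 5*(-1) = -5)
d(q) = 2 + q
r(z) = 1/(-3 + z) (r(z) = 1/(z + (2 - 5)) = 1/(z - 3) = 1/(-3 + z))
(-25146 + r(-8)) - 10010 = (-25146 + 1/(-3 - 8)) - 10010 = (-25146 + 1/(-11)) - 10010 = (-25146 - 1/11) - 10010 = -276607/11 - 10010 = -386717/11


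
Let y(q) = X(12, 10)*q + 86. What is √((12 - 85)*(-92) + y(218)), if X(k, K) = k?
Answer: √9418 ≈ 97.046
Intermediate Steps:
y(q) = 86 + 12*q (y(q) = 12*q + 86 = 86 + 12*q)
√((12 - 85)*(-92) + y(218)) = √((12 - 85)*(-92) + (86 + 12*218)) = √(-73*(-92) + (86 + 2616)) = √(6716 + 2702) = √9418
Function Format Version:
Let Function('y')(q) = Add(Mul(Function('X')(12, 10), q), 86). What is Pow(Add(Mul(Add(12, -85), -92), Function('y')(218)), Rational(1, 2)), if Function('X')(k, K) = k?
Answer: Pow(9418, Rational(1, 2)) ≈ 97.046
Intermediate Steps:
Function('y')(q) = Add(86, Mul(12, q)) (Function('y')(q) = Add(Mul(12, q), 86) = Add(86, Mul(12, q)))
Pow(Add(Mul(Add(12, -85), -92), Function('y')(218)), Rational(1, 2)) = Pow(Add(Mul(Add(12, -85), -92), Add(86, Mul(12, 218))), Rational(1, 2)) = Pow(Add(Mul(-73, -92), Add(86, 2616)), Rational(1, 2)) = Pow(Add(6716, 2702), Rational(1, 2)) = Pow(9418, Rational(1, 2))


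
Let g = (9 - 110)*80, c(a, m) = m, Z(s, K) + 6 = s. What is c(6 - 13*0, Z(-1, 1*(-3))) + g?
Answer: -8087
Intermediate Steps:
Z(s, K) = -6 + s
g = -8080 (g = -101*80 = -8080)
c(6 - 13*0, Z(-1, 1*(-3))) + g = (-6 - 1) - 8080 = -7 - 8080 = -8087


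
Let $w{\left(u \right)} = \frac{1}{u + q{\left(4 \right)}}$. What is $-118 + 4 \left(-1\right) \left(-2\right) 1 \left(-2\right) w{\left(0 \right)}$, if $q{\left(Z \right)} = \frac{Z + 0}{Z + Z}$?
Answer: $-150$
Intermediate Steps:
$q{\left(Z \right)} = \frac{1}{2}$ ($q{\left(Z \right)} = \frac{Z}{2 Z} = Z \frac{1}{2 Z} = \frac{1}{2}$)
$w{\left(u \right)} = \frac{1}{\frac{1}{2} + u}$ ($w{\left(u \right)} = \frac{1}{u + \frac{1}{2}} = \frac{1}{\frac{1}{2} + u}$)
$-118 + 4 \left(-1\right) \left(-2\right) 1 \left(-2\right) w{\left(0 \right)} = -118 + 4 \left(-1\right) \left(-2\right) 1 \left(-2\right) \frac{2}{1 + 2 \cdot 0} = -118 + 4 \cdot 2 \cdot 1 \left(-2\right) \frac{2}{1 + 0} = -118 + 4 \cdot 2 \left(-2\right) \frac{2}{1} = -118 + 8 \left(-2\right) 2 \cdot 1 = -118 - 32 = -150$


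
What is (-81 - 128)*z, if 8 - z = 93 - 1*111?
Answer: -5434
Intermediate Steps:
z = 26 (z = 8 - (93 - 1*111) = 8 - (93 - 111) = 8 - 1*(-18) = 8 + 18 = 26)
(-81 - 128)*z = (-81 - 128)*26 = -209*26 = -5434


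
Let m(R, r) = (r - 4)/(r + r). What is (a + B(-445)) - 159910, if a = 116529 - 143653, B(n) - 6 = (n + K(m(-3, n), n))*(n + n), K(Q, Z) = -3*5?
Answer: 222372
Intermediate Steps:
m(R, r) = (-4 + r)/(2*r) (m(R, r) = (-4 + r)/((2*r)) = (-4 + r)*(1/(2*r)) = (-4 + r)/(2*r))
K(Q, Z) = -15
B(n) = 6 + 2*n*(-15 + n) (B(n) = 6 + (n - 15)*(n + n) = 6 + (-15 + n)*(2*n) = 6 + 2*n*(-15 + n))
a = -27124
(a + B(-445)) - 159910 = (-27124 + (6 - 30*(-445) + 2*(-445)²)) - 159910 = (-27124 + (6 + 13350 + 2*198025)) - 159910 = (-27124 + (6 + 13350 + 396050)) - 159910 = (-27124 + 409406) - 159910 = 382282 - 159910 = 222372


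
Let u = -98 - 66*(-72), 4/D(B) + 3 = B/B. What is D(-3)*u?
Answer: -9308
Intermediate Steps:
D(B) = -2 (D(B) = 4/(-3 + B/B) = 4/(-3 + 1) = 4/(-2) = 4*(-½) = -2)
u = 4654 (u = -98 + 4752 = 4654)
D(-3)*u = -2*4654 = -9308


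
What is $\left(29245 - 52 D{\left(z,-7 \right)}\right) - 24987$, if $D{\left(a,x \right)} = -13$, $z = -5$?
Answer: $4934$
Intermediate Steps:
$\left(29245 - 52 D{\left(z,-7 \right)}\right) - 24987 = \left(29245 - -676\right) - 24987 = \left(29245 + 676\right) - 24987 = 29921 - 24987 = 4934$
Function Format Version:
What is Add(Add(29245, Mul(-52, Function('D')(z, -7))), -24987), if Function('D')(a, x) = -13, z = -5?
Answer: 4934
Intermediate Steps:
Add(Add(29245, Mul(-52, Function('D')(z, -7))), -24987) = Add(Add(29245, Mul(-52, -13)), -24987) = Add(Add(29245, 676), -24987) = Add(29921, -24987) = 4934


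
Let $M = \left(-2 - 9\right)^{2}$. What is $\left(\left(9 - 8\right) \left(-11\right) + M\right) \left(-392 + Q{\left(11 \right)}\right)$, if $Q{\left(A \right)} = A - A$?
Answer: $-43120$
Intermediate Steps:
$Q{\left(A \right)} = 0$
$M = 121$ ($M = \left(-11\right)^{2} = 121$)
$\left(\left(9 - 8\right) \left(-11\right) + M\right) \left(-392 + Q{\left(11 \right)}\right) = \left(\left(9 - 8\right) \left(-11\right) + 121\right) \left(-392 + 0\right) = \left(1 \left(-11\right) + 121\right) \left(-392\right) = \left(-11 + 121\right) \left(-392\right) = 110 \left(-392\right) = -43120$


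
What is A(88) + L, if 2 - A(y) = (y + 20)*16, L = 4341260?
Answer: 4339534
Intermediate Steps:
A(y) = -318 - 16*y (A(y) = 2 - (y + 20)*16 = 2 - (20 + y)*16 = 2 - (320 + 16*y) = 2 + (-320 - 16*y) = -318 - 16*y)
A(88) + L = (-318 - 16*88) + 4341260 = (-318 - 1408) + 4341260 = -1726 + 4341260 = 4339534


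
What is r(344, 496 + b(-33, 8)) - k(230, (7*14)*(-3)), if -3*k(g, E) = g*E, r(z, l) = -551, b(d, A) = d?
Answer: -23091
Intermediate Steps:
k(g, E) = -E*g/3 (k(g, E) = -g*E/3 = -E*g/3)
r(344, 496 + b(-33, 8)) - k(230, (7*14)*(-3)) = -551 - (-1)*(7*14)*(-3)*230/3 = -551 - (-1)*98*(-3)*230/3 = -551 - (-1)*(-294)*230/3 = -551 - 1*22540 = -551 - 22540 = -23091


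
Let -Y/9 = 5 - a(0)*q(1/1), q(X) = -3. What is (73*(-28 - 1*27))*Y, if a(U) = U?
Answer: 180675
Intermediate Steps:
Y = -45 (Y = -9*(5 - 0*(-3)) = -9*(5 - 1*0) = -9*(5 + 0) = -9*5 = -45)
(73*(-28 - 1*27))*Y = (73*(-28 - 1*27))*(-45) = (73*(-28 - 27))*(-45) = (73*(-55))*(-45) = -4015*(-45) = 180675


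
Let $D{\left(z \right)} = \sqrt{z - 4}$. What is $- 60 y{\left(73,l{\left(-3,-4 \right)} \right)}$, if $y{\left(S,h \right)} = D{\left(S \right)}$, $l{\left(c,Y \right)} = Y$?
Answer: $- 60 \sqrt{69} \approx -498.4$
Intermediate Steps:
$D{\left(z \right)} = \sqrt{-4 + z}$
$y{\left(S,h \right)} = \sqrt{-4 + S}$
$- 60 y{\left(73,l{\left(-3,-4 \right)} \right)} = - 60 \sqrt{-4 + 73} = - 60 \sqrt{69}$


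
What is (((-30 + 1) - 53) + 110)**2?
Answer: 784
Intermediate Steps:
(((-30 + 1) - 53) + 110)**2 = ((-29 - 53) + 110)**2 = (-82 + 110)**2 = 28**2 = 784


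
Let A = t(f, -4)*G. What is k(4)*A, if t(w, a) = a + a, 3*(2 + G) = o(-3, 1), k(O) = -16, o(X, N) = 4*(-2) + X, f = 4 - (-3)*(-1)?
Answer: -2176/3 ≈ -725.33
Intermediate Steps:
f = 1 (f = 4 - 1*3 = 4 - 3 = 1)
o(X, N) = -8 + X
G = -17/3 (G = -2 + (-8 - 3)/3 = -2 + (1/3)*(-11) = -2 - 11/3 = -17/3 ≈ -5.6667)
t(w, a) = 2*a
A = 136/3 (A = (2*(-4))*(-17/3) = -8*(-17/3) = 136/3 ≈ 45.333)
k(4)*A = -16*136/3 = -2176/3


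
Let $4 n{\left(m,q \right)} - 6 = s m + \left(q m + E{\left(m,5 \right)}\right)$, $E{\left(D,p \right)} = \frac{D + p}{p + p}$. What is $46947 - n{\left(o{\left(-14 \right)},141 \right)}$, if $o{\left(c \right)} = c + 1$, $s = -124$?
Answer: $\frac{940019}{20} \approx 47001.0$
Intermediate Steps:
$E{\left(D,p \right)} = \frac{D + p}{2 p}$
$o{\left(c \right)} = 1 + c$
$n{\left(m,q \right)} = \frac{13}{8} - \frac{1239 m}{40} + \frac{m q}{4}$ ($n{\left(m,q \right)} = \frac{3}{2} + \frac{- 124 m + \left(q m + \frac{m + 5}{2 \cdot 5}\right)}{4} = \frac{3}{2} + \frac{- 124 m + \left(m q + \frac{1}{2} \cdot \frac{1}{5} \left(5 + m\right)\right)}{4} = \frac{3}{2} + \frac{- 124 m + \left(m q + \left(\frac{1}{2} + \frac{m}{10}\right)\right)}{4} = \frac{3}{2} + \frac{- 124 m + \left(\frac{1}{2} + \frac{m}{10} + m q\right)}{4} = \frac{3}{2} + \frac{\frac{1}{2} - \frac{1239 m}{10} + m q}{4} = \frac{3}{2} + \left(\frac{1}{8} - \frac{1239 m}{40} + \frac{m q}{4}\right) = \frac{13}{8} - \frac{1239 m}{40} + \frac{m q}{4}$)
$46947 - n{\left(o{\left(-14 \right)},141 \right)} = 46947 - \left(\frac{13}{8} - \frac{1239 \left(1 - 14\right)}{40} + \frac{1}{4} \left(1 - 14\right) 141\right) = 46947 - \left(\frac{13}{8} - - \frac{16107}{40} + \frac{1}{4} \left(-13\right) 141\right) = 46947 - \left(\frac{13}{8} + \frac{16107}{40} - \frac{1833}{4}\right) = 46947 - - \frac{1079}{20} = 46947 + \frac{1079}{20} = \frac{940019}{20}$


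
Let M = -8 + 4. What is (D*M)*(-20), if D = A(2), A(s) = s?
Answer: 160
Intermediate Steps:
D = 2
M = -4
(D*M)*(-20) = (2*(-4))*(-20) = -8*(-20) = 160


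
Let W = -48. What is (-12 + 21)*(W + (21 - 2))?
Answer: -261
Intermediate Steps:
(-12 + 21)*(W + (21 - 2)) = (-12 + 21)*(-48 + (21 - 2)) = 9*(-48 + 19) = 9*(-29) = -261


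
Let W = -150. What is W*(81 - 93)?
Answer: 1800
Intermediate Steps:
W*(81 - 93) = -150*(81 - 93) = -150*(-12) = 1800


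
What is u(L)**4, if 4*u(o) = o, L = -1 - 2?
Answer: 81/256 ≈ 0.31641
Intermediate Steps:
L = -3
u(o) = o/4
u(L)**4 = ((1/4)*(-3))**4 = (-3/4)**4 = 81/256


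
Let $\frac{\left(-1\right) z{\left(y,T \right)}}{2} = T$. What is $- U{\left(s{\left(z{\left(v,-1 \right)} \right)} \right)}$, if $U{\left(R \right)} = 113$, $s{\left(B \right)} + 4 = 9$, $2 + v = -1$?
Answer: $-113$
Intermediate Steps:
$v = -3$ ($v = -2 - 1 = -3$)
$z{\left(y,T \right)} = - 2 T$
$s{\left(B \right)} = 5$ ($s{\left(B \right)} = -4 + 9 = 5$)
$- U{\left(s{\left(z{\left(v,-1 \right)} \right)} \right)} = \left(-1\right) 113 = -113$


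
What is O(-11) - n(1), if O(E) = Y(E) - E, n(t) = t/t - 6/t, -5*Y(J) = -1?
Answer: 81/5 ≈ 16.200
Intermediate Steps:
Y(J) = ⅕ (Y(J) = -⅕*(-1) = ⅕)
n(t) = 1 - 6/t
O(E) = ⅕ - E
O(-11) - n(1) = (⅕ - 1*(-11)) - (-6 + 1)/1 = (⅕ + 11) - (-5) = 56/5 - 1*(-5) = 56/5 + 5 = 81/5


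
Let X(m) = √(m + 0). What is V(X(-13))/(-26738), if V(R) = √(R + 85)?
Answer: -√(85 + I*√13)/26738 ≈ -0.00034489 - 7.3115e-6*I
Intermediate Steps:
X(m) = √m
V(R) = √(85 + R)
V(X(-13))/(-26738) = √(85 + √(-13))/(-26738) = √(85 + I*√13)*(-1/26738) = -√(85 + I*√13)/26738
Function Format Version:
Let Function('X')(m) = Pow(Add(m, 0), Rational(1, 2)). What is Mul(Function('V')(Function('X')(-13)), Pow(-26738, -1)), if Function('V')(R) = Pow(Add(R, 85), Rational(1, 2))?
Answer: Mul(Rational(-1, 26738), Pow(Add(85, Mul(I, Pow(13, Rational(1, 2)))), Rational(1, 2))) ≈ Add(-0.00034489, Mul(-7.3115e-6, I))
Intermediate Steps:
Function('X')(m) = Pow(m, Rational(1, 2))
Function('V')(R) = Pow(Add(85, R), Rational(1, 2))
Mul(Function('V')(Function('X')(-13)), Pow(-26738, -1)) = Mul(Pow(Add(85, Pow(-13, Rational(1, 2))), Rational(1, 2)), Pow(-26738, -1)) = Mul(Pow(Add(85, Mul(I, Pow(13, Rational(1, 2)))), Rational(1, 2)), Rational(-1, 26738)) = Mul(Rational(-1, 26738), Pow(Add(85, Mul(I, Pow(13, Rational(1, 2)))), Rational(1, 2)))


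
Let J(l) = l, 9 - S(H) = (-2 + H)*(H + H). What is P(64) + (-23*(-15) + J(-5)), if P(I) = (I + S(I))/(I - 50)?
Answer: -3103/14 ≈ -221.64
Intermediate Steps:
S(H) = 9 - 2*H*(-2 + H) (S(H) = 9 - (-2 + H)*(H + H) = 9 - (-2 + H)*2*H = 9 - 2*H*(-2 + H))
P(I) = (9 - 2*I**2 + 5*I)/(-50 + I) (P(I) = (I + (9 - 2*I**2 + 4*I))/(I - 50) = (9 - 2*I**2 + 5*I)/(-50 + I))
P(64) + (-23*(-15) + J(-5)) = (9 - 2*64**2 + 5*64)/(-50 + 64) + (-23*(-15) - 5) = (9 - 2*4096 + 320)/14 + (345 - 5) = (9 - 8192 + 320)/14 + 340 = (1/14)*(-7863) + 340 = -7863/14 + 340 = -3103/14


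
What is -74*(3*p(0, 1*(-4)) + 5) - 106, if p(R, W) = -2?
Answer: -32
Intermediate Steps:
-74*(3*p(0, 1*(-4)) + 5) - 106 = -74*(3*(-2) + 5) - 106 = -74*(-6 + 5) - 106 = -74*(-1) - 106 = 74 - 106 = -32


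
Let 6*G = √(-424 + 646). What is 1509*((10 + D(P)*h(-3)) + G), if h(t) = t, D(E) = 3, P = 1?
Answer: 1509 + 503*√222/2 ≈ 5256.3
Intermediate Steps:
G = √222/6 (G = √(-424 + 646)/6 = √222/6 ≈ 2.4833)
1509*((10 + D(P)*h(-3)) + G) = 1509*((10 + 3*(-3)) + √222/6) = 1509*((10 - 9) + √222/6) = 1509*(1 + √222/6) = 1509 + 503*√222/2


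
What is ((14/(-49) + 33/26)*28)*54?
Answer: 19332/13 ≈ 1487.1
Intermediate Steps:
((14/(-49) + 33/26)*28)*54 = ((14*(-1/49) + 33*(1/26))*28)*54 = ((-2/7 + 33/26)*28)*54 = ((179/182)*28)*54 = (358/13)*54 = 19332/13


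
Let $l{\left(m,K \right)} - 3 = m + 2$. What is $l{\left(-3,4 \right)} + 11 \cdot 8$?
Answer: $90$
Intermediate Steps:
$l{\left(m,K \right)} = 5 + m$ ($l{\left(m,K \right)} = 3 + \left(m + 2\right) = 3 + \left(2 + m\right) = 5 + m$)
$l{\left(-3,4 \right)} + 11 \cdot 8 = \left(5 - 3\right) + 11 \cdot 8 = 2 + 88 = 90$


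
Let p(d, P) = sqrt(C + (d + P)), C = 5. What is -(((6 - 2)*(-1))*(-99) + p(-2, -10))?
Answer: -396 - I*sqrt(7) ≈ -396.0 - 2.6458*I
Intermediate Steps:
p(d, P) = sqrt(5 + P + d) (p(d, P) = sqrt(5 + (d + P)) = sqrt(5 + (P + d)) = sqrt(5 + P + d))
-(((6 - 2)*(-1))*(-99) + p(-2, -10)) = -(((6 - 2)*(-1))*(-99) + sqrt(5 - 10 - 2)) = -((4*(-1))*(-99) + sqrt(-7)) = -(-4*(-99) + I*sqrt(7)) = -(396 + I*sqrt(7)) = -396 - I*sqrt(7)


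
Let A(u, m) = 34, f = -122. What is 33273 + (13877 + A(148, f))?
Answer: 47184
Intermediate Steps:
33273 + (13877 + A(148, f)) = 33273 + (13877 + 34) = 33273 + 13911 = 47184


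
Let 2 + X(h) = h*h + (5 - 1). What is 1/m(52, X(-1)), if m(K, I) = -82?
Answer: -1/82 ≈ -0.012195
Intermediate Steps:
X(h) = 2 + h² (X(h) = -2 + (h*h + (5 - 1)) = -2 + (h² + 4) = -2 + (4 + h²) = 2 + h²)
1/m(52, X(-1)) = 1/(-82) = -1/82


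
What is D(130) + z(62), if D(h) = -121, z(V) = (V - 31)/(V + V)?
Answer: -483/4 ≈ -120.75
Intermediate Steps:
z(V) = (-31 + V)/(2*V) (z(V) = (-31 + V)/((2*V)) = (-31 + V)*(1/(2*V)) = (-31 + V)/(2*V))
D(130) + z(62) = -121 + (½)*(-31 + 62)/62 = -121 + (½)*(1/62)*31 = -121 + ¼ = -483/4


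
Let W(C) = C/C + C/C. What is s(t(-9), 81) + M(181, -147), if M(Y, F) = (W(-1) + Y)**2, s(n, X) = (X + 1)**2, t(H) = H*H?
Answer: 40213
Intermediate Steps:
W(C) = 2 (W(C) = 1 + 1 = 2)
t(H) = H**2
s(n, X) = (1 + X)**2
M(Y, F) = (2 + Y)**2
s(t(-9), 81) + M(181, -147) = (1 + 81)**2 + (2 + 181)**2 = 82**2 + 183**2 = 6724 + 33489 = 40213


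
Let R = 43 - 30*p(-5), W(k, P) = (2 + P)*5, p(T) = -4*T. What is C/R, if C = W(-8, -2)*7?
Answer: 0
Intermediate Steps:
W(k, P) = 10 + 5*P
R = -557 (R = 43 - (-120)*(-5) = 43 - 30*20 = 43 - 600 = -557)
C = 0 (C = (10 + 5*(-2))*7 = (10 - 10)*7 = 0*7 = 0)
C/R = 0/(-557) = 0*(-1/557) = 0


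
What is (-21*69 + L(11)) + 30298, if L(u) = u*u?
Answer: 28970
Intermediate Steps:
L(u) = u**2
(-21*69 + L(11)) + 30298 = (-21*69 + 11**2) + 30298 = (-1449 + 121) + 30298 = -1328 + 30298 = 28970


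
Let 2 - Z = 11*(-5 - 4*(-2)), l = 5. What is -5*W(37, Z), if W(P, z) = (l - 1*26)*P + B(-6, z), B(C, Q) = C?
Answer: 3915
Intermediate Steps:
Z = -31 (Z = 2 - 11*(-5 - 4*(-2)) = 2 - 11*(-5 + 8) = 2 - 11*3 = 2 - 1*33 = 2 - 33 = -31)
W(P, z) = -6 - 21*P (W(P, z) = (5 - 1*26)*P - 6 = (5 - 26)*P - 6 = -21*P - 6 = -6 - 21*P)
-5*W(37, Z) = -5*(-6 - 21*37) = -5*(-6 - 777) = -5*(-783) = 3915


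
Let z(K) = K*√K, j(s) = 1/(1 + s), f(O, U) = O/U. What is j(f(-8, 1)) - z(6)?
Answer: -⅐ - 6*√6 ≈ -14.840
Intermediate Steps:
z(K) = K^(3/2)
j(f(-8, 1)) - z(6) = 1/(1 - 8/1) - 6^(3/2) = 1/(1 - 8*1) - 6*√6 = 1/(1 - 8) - 6*√6 = 1/(-7) - 6*√6 = -⅐ - 6*√6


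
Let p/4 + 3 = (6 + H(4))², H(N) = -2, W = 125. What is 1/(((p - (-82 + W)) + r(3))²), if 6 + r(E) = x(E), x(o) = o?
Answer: 1/36 ≈ 0.027778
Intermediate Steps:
r(E) = -6 + E
p = 52 (p = -12 + 4*(6 - 2)² = -12 + 4*4² = -12 + 4*16 = -12 + 64 = 52)
1/(((p - (-82 + W)) + r(3))²) = 1/(((52 - (-82 + 125)) + (-6 + 3))²) = 1/(((52 - 1*43) - 3)²) = 1/(((52 - 43) - 3)²) = 1/((9 - 3)²) = 1/(6²) = 1/36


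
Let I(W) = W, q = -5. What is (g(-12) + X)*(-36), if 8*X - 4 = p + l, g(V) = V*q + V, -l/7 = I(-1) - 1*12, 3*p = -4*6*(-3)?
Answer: -4527/2 ≈ -2263.5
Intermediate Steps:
p = 24 (p = (-4*6*(-3))/3 = (-24*(-3))/3 = (1/3)*72 = 24)
l = 91 (l = -7*(-1 - 1*12) = -7*(-1 - 12) = -7*(-13) = 91)
g(V) = -4*V (g(V) = V*(-5) + V = -5*V + V = -4*V)
X = 119/8 (X = 1/2 + (24 + 91)/8 = 1/2 + (1/8)*115 = 1/2 + 115/8 = 119/8 ≈ 14.875)
(g(-12) + X)*(-36) = (-4*(-12) + 119/8)*(-36) = (48 + 119/8)*(-36) = (503/8)*(-36) = -4527/2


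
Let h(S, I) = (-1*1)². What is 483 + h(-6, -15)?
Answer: 484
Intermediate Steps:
h(S, I) = 1 (h(S, I) = (-1)² = 1)
483 + h(-6, -15) = 483 + 1 = 484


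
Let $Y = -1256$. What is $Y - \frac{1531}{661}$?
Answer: $- \frac{831747}{661} \approx -1258.3$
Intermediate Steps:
$Y - \frac{1531}{661} = -1256 - \frac{1531}{661} = - \frac{831747}{661}$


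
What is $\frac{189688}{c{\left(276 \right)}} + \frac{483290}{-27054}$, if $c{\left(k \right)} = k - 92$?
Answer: $\frac{315180862}{311121} \approx 1013.0$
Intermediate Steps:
$c{\left(k \right)} = -92 + k$
$\frac{189688}{c{\left(276 \right)}} + \frac{483290}{-27054} = \frac{189688}{-92 + 276} + \frac{483290}{-27054} = \frac{189688}{184} + 483290 \left(- \frac{1}{27054}\right) = 189688 \cdot \frac{1}{184} - \frac{241645}{13527} = \frac{23711}{23} - \frac{241645}{13527} = \frac{315180862}{311121}$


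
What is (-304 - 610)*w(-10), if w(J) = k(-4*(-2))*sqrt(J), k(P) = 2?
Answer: -1828*I*sqrt(10) ≈ -5780.6*I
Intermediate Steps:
w(J) = 2*sqrt(J)
(-304 - 610)*w(-10) = (-304 - 610)*(2*sqrt(-10)) = -1828*I*sqrt(10)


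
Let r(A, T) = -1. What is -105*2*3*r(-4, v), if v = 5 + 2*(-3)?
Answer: 630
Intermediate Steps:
v = -1 (v = 5 - 6 = -1)
-105*2*3*r(-4, v) = -105*2*3*(-1) = -630*(-1) = -105*(-6) = 630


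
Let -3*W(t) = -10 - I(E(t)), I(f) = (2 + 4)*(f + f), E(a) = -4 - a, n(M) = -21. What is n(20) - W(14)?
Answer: 143/3 ≈ 47.667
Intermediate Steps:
I(f) = 12*f (I(f) = 6*(2*f) = 12*f)
W(t) = -38/3 - 4*t (W(t) = -(-10 - 12*(-4 - t))/3 = -(-10 - (-48 - 12*t))/3 = -(-10 + (48 + 12*t))/3 = -(38 + 12*t)/3 = -38/3 - 4*t)
n(20) - W(14) = -21 - (-38/3 - 4*14) = -21 - (-38/3 - 56) = -21 - 1*(-206/3) = -21 + 206/3 = 143/3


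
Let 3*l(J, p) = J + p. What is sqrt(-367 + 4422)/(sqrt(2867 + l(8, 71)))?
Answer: sqrt(1055922)/868 ≈ 1.1838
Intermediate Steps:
l(J, p) = J/3 + p/3 (l(J, p) = (J + p)/3 = J/3 + p/3)
sqrt(-367 + 4422)/(sqrt(2867 + l(8, 71))) = sqrt(-367 + 4422)/(sqrt(2867 + ((1/3)*8 + (1/3)*71))) = sqrt(4055)/(sqrt(2867 + (8/3 + 71/3))) = sqrt(4055)/(sqrt(2867 + 79/3)) = sqrt(4055)/(sqrt(8680/3)) = sqrt(4055)/((2*sqrt(6510)/3)) = sqrt(4055)*(sqrt(6510)/4340) = sqrt(1055922)/868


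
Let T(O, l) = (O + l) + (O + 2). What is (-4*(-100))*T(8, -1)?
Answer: 6800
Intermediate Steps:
T(O, l) = 2 + l + 2*O (T(O, l) = (O + l) + (2 + O) = 2 + l + 2*O)
(-4*(-100))*T(8, -1) = (-4*(-100))*(2 - 1 + 2*8) = 400*(2 - 1 + 16) = 400*17 = 6800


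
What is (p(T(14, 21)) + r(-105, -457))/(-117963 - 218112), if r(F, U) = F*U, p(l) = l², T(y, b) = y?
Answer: -48181/336075 ≈ -0.14336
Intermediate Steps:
(p(T(14, 21)) + r(-105, -457))/(-117963 - 218112) = (14² - 105*(-457))/(-117963 - 218112) = (196 + 47985)/(-336075) = 48181*(-1/336075) = -48181/336075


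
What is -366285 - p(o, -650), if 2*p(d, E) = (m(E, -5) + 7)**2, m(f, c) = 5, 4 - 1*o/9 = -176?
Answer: -366357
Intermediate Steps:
o = 1620 (o = 36 - 9*(-176) = 36 + 1584 = 1620)
p(d, E) = 72 (p(d, E) = (5 + 7)**2/2 = (1/2)*12**2 = (1/2)*144 = 72)
-366285 - p(o, -650) = -366285 - 1*72 = -366285 - 72 = -366357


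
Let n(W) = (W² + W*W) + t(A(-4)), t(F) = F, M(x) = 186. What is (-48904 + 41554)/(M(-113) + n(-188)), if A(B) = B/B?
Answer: -14/135 ≈ -0.10370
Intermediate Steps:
A(B) = 1
n(W) = 1 + 2*W² (n(W) = (W² + W*W) + 1 = (W² + W²) + 1 = 2*W² + 1 = 1 + 2*W²)
(-48904 + 41554)/(M(-113) + n(-188)) = (-48904 + 41554)/(186 + (1 + 2*(-188)²)) = -7350/(186 + (1 + 2*35344)) = -7350/(186 + (1 + 70688)) = -7350/(186 + 70689) = -7350/70875 = -7350*1/70875 = -14/135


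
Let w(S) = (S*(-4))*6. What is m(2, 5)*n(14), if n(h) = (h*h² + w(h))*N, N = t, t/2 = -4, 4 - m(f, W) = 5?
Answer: 19264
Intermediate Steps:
m(f, W) = -1 (m(f, W) = 4 - 1*5 = 4 - 5 = -1)
t = -8 (t = 2*(-4) = -8)
w(S) = -24*S (w(S) = -4*S*6 = -24*S)
N = -8
n(h) = -8*h³ + 192*h (n(h) = (h*h² - 24*h)*(-8) = (h³ - 24*h)*(-8) = -8*h³ + 192*h)
m(2, 5)*n(14) = -8*14*(24 - 1*14²) = -8*14*(24 - 1*196) = -8*14*(24 - 196) = -8*14*(-172) = -1*(-19264) = 19264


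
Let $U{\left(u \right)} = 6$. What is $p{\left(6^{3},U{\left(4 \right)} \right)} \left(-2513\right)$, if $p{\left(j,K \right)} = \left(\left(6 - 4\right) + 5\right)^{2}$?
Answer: $-123137$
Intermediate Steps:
$p{\left(j,K \right)} = 49$ ($p{\left(j,K \right)} = \left(2 + 5\right)^{2} = 7^{2} = 49$)
$p{\left(6^{3},U{\left(4 \right)} \right)} \left(-2513\right) = 49 \left(-2513\right) = -123137$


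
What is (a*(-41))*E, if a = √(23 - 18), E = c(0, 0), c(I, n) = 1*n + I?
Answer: 0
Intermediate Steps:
c(I, n) = I + n (c(I, n) = n + I = I + n)
E = 0 (E = 0 + 0 = 0)
a = √5 ≈ 2.2361
(a*(-41))*E = (√5*(-41))*0 = -41*√5*0 = 0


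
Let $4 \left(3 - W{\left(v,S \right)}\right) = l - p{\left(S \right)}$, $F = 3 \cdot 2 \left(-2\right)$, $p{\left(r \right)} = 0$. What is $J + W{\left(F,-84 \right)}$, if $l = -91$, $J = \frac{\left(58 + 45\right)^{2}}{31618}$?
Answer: $\frac{1649545}{63236} \approx 26.086$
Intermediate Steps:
$J = \frac{10609}{31618}$ ($J = 103^{2} \cdot \frac{1}{31618} = 10609 \cdot \frac{1}{31618} = \frac{10609}{31618} \approx 0.33554$)
$F = -12$ ($F = 6 \left(-2\right) = -12$)
$W{\left(v,S \right)} = \frac{103}{4}$ ($W{\left(v,S \right)} = 3 - \frac{-91 - 0}{4} = 3 - \frac{-91 + 0}{4} = 3 - - \frac{91}{4} = 3 + \frac{91}{4} = \frac{103}{4}$)
$J + W{\left(F,-84 \right)} = \frac{10609}{31618} + \frac{103}{4} = \frac{1649545}{63236}$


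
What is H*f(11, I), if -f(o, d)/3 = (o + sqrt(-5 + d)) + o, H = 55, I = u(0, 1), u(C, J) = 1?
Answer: -3630 - 330*I ≈ -3630.0 - 330.0*I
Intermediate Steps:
I = 1
f(o, d) = -6*o - 3*sqrt(-5 + d) (f(o, d) = -3*((o + sqrt(-5 + d)) + o) = -3*(sqrt(-5 + d) + 2*o) = -6*o - 3*sqrt(-5 + d))
H*f(11, I) = 55*(-6*11 - 3*sqrt(-5 + 1)) = 55*(-66 - 6*I) = -3630 - 330*I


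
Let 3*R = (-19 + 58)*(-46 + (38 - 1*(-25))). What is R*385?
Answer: 85085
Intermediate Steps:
R = 221 (R = ((-19 + 58)*(-46 + (38 - 1*(-25))))/3 = (39*(-46 + (38 + 25)))/3 = (39*(-46 + 63))/3 = (39*17)/3 = (⅓)*663 = 221)
R*385 = 221*385 = 85085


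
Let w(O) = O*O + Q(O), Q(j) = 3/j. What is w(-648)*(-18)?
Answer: -90699263/12 ≈ -7.5583e+6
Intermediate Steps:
w(O) = O**2 + 3/O (w(O) = O*O + 3/O = O**2 + 3/O)
w(-648)*(-18) = ((3 + (-648)**3)/(-648))*(-18) = -(3 - 272097792)/648*(-18) = -1/648*(-272097789)*(-18) = (90699263/216)*(-18) = -90699263/12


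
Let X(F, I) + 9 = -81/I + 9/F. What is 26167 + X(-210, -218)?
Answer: 99794024/3815 ≈ 26158.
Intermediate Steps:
X(F, I) = -9 - 81/I + 9/F (X(F, I) = -9 + (-81/I + 9/F) = -9 - 81/I + 9/F)
26167 + X(-210, -218) = 26167 + (-9 - 81/(-218) + 9/(-210)) = 26167 + (-9 - 81*(-1/218) + 9*(-1/210)) = 26167 + (-9 + 81/218 - 3/70) = 26167 - 33081/3815 = 99794024/3815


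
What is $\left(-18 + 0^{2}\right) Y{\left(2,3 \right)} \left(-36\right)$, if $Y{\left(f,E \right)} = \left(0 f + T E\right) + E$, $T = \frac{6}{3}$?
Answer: $5832$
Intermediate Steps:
$T = 2$ ($T = 6 \cdot \frac{1}{3} = 2$)
$Y{\left(f,E \right)} = 3 E$ ($Y{\left(f,E \right)} = \left(0 f + 2 E\right) + E = \left(0 + 2 E\right) + E = 2 E + E = 3 E$)
$\left(-18 + 0^{2}\right) Y{\left(2,3 \right)} \left(-36\right) = \left(-18 + 0^{2}\right) 3 \cdot 3 \left(-36\right) = \left(-18 + 0\right) 9 \left(-36\right) = \left(-18\right) 9 \left(-36\right) = \left(-162\right) \left(-36\right) = 5832$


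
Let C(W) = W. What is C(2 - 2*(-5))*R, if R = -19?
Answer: -228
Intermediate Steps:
C(2 - 2*(-5))*R = (2 - 2*(-5))*(-19) = (2 + 10)*(-19) = 12*(-19) = -228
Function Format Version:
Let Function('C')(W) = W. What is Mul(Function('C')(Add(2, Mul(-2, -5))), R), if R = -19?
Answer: -228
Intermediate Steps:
Mul(Function('C')(Add(2, Mul(-2, -5))), R) = Mul(Add(2, Mul(-2, -5)), -19) = Mul(Add(2, 10), -19) = Mul(12, -19) = -228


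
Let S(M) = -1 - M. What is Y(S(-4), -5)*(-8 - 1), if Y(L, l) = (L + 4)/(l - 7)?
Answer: 21/4 ≈ 5.2500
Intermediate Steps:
Y(L, l) = (4 + L)/(-7 + l)
Y(S(-4), -5)*(-8 - 1) = ((4 + (-1 - 1*(-4)))/(-7 - 5))*(-8 - 1) = ((4 + (-1 + 4))/(-12))*(-9) = -(4 + 3)/12*(-9) = -1/12*7*(-9) = -7/12*(-9) = 21/4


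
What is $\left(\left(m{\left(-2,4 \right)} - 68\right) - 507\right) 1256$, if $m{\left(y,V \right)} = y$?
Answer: $-724712$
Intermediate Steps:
$\left(\left(m{\left(-2,4 \right)} - 68\right) - 507\right) 1256 = \left(\left(-2 - 68\right) - 507\right) 1256 = \left(-70 - 507\right) 1256 = \left(-577\right) 1256 = -724712$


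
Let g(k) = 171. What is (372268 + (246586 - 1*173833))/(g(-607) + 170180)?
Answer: 445021/170351 ≈ 2.6124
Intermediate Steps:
(372268 + (246586 - 1*173833))/(g(-607) + 170180) = (372268 + (246586 - 1*173833))/(171 + 170180) = (372268 + (246586 - 173833))/170351 = (372268 + 72753)*(1/170351) = 445021*(1/170351) = 445021/170351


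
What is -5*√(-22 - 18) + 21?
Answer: 21 - 10*I*√10 ≈ 21.0 - 31.623*I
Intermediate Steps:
-5*√(-22 - 18) + 21 = -10*I*√10 + 21 = 21 - 10*I*√10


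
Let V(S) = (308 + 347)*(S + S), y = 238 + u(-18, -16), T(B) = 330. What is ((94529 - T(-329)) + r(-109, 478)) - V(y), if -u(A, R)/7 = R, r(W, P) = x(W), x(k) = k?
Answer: -364410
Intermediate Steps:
r(W, P) = W
u(A, R) = -7*R
y = 350 (y = 238 - 7*(-16) = 238 + 112 = 350)
V(S) = 1310*S (V(S) = 655*(2*S) = 1310*S)
((94529 - T(-329)) + r(-109, 478)) - V(y) = ((94529 - 1*330) - 109) - 1310*350 = ((94529 - 330) - 109) - 1*458500 = (94199 - 109) - 458500 = 94090 - 458500 = -364410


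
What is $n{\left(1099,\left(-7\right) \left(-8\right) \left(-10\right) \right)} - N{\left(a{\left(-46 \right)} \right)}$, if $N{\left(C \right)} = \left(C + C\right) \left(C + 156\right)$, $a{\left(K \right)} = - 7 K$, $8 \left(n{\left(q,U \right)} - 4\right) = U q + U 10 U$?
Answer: $7242$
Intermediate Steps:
$n{\left(q,U \right)} = 4 + \frac{5 U^{2}}{4} + \frac{U q}{8}$ ($n{\left(q,U \right)} = 4 + \frac{U q + U 10 U}{8} = 4 + \frac{U q + 10 U U}{8} = 4 + \frac{U q + 10 U^{2}}{8} = 4 + \frac{10 U^{2} + U q}{8} = 4 + \left(\frac{5 U^{2}}{4} + \frac{U q}{8}\right) = 4 + \frac{5 U^{2}}{4} + \frac{U q}{8}$)
$N{\left(C \right)} = 2 C \left(156 + C\right)$
$n{\left(1099,\left(-7\right) \left(-8\right) \left(-10\right) \right)} - N{\left(a{\left(-46 \right)} \right)} = \left(4 + \frac{5 \left(\left(-7\right) \left(-8\right) \left(-10\right)\right)^{2}}{4} + \frac{1}{8} \left(-7\right) \left(-8\right) \left(-10\right) 1099\right) - 2 \left(\left(-7\right) \left(-46\right)\right) \left(156 - -322\right) = \left(4 + \frac{5 \left(56 \left(-10\right)\right)^{2}}{4} + \frac{1}{8} \cdot 56 \left(-10\right) 1099\right) - 2 \cdot 322 \left(156 + 322\right) = \left(4 + \frac{5 \left(-560\right)^{2}}{4} + \frac{1}{8} \left(-560\right) 1099\right) - 2 \cdot 322 \cdot 478 = \left(4 + \frac{5}{4} \cdot 313600 - 76930\right) - 307832 = \left(4 + 392000 - 76930\right) - 307832 = 315074 - 307832 = 7242$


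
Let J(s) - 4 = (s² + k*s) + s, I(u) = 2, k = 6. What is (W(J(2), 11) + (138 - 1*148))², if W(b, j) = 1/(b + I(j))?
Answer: 57121/576 ≈ 99.168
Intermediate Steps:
J(s) = 4 + s² + 7*s (J(s) = 4 + ((s² + 6*s) + s) = 4 + (s² + 7*s) = 4 + s² + 7*s)
W(b, j) = 1/(2 + b) (W(b, j) = 1/(b + 2) = 1/(2 + b))
(W(J(2), 11) + (138 - 1*148))² = (1/(2 + (4 + 2² + 7*2)) + (138 - 1*148))² = (1/(2 + (4 + 4 + 14)) + (138 - 148))² = (1/(2 + 22) - 10)² = (1/24 - 10)² = (-239/24)² = 57121/576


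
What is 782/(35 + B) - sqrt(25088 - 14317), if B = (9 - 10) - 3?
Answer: 782/31 - sqrt(10771) ≈ -78.558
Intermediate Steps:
B = -4 (B = -1 - 3 = -4)
782/(35 + B) - sqrt(25088 - 14317) = 782/(35 - 4) - sqrt(25088 - 14317) = 782/31 - sqrt(10771)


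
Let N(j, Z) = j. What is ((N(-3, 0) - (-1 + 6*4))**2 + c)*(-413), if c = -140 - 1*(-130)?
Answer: -275058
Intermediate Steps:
c = -10 (c = -140 + 130 = -10)
((N(-3, 0) - (-1 + 6*4))**2 + c)*(-413) = ((-3 - (-1 + 6*4))**2 - 10)*(-413) = ((-3 - (-1 + 24))**2 - 10)*(-413) = ((-3 - 1*23)**2 - 10)*(-413) = ((-3 - 23)**2 - 10)*(-413) = ((-26)**2 - 10)*(-413) = (676 - 10)*(-413) = 666*(-413) = -275058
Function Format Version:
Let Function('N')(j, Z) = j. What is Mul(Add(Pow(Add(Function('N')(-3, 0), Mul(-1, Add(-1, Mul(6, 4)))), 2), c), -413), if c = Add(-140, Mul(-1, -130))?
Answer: -275058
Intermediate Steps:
c = -10 (c = Add(-140, 130) = -10)
Mul(Add(Pow(Add(Function('N')(-3, 0), Mul(-1, Add(-1, Mul(6, 4)))), 2), c), -413) = Mul(Add(Pow(Add(-3, Mul(-1, Add(-1, Mul(6, 4)))), 2), -10), -413) = Mul(Add(Pow(Add(-3, Mul(-1, Add(-1, 24))), 2), -10), -413) = Mul(Add(Pow(Add(-3, Mul(-1, 23)), 2), -10), -413) = Mul(Add(Pow(Add(-3, -23), 2), -10), -413) = Mul(Add(Pow(-26, 2), -10), -413) = Mul(Add(676, -10), -413) = Mul(666, -413) = -275058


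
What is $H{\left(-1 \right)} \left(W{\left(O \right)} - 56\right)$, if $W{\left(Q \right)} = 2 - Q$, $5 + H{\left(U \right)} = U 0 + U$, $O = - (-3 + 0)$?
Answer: $342$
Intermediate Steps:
$O = 3$ ($O = \left(-1\right) \left(-3\right) = 3$)
$H{\left(U \right)} = -5 + U$ ($H{\left(U \right)} = -5 + \left(U 0 + U\right) = -5 + \left(0 + U\right) = -5 + U$)
$H{\left(-1 \right)} \left(W{\left(O \right)} - 56\right) = \left(-5 - 1\right) \left(\left(2 - 3\right) - 56\right) = - 6 \left(\left(2 - 3\right) - 56\right) = - 6 \left(-1 - 56\right) = \left(-6\right) \left(-57\right) = 342$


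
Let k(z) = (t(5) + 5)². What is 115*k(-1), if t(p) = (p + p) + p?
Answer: 46000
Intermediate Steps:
t(p) = 3*p (t(p) = 2*p + p = 3*p)
k(z) = 400 (k(z) = (3*5 + 5)² = (15 + 5)² = 20² = 400)
115*k(-1) = 115*400 = 46000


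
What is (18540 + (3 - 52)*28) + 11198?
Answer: 28366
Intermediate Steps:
(18540 + (3 - 52)*28) + 11198 = (18540 - 49*28) + 11198 = (18540 - 1372) + 11198 = 17168 + 11198 = 28366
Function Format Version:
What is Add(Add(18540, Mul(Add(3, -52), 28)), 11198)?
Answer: 28366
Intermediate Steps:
Add(Add(18540, Mul(Add(3, -52), 28)), 11198) = Add(Add(18540, Mul(-49, 28)), 11198) = Add(Add(18540, -1372), 11198) = Add(17168, 11198) = 28366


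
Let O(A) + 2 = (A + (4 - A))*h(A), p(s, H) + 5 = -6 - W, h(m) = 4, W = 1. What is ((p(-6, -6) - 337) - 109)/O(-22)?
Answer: -229/7 ≈ -32.714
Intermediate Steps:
p(s, H) = -12 (p(s, H) = -5 + (-6 - 1*1) = -5 + (-6 - 1) = -5 - 7 = -12)
O(A) = 14 (O(A) = -2 + (A + (4 - A))*4 = -2 + 4*4 = -2 + 16 = 14)
((p(-6, -6) - 337) - 109)/O(-22) = ((-12 - 337) - 109)/14 = (-349 - 109)*(1/14) = -458*1/14 = -229/7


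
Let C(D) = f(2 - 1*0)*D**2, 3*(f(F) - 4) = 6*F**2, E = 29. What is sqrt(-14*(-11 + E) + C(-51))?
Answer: 12*sqrt(215) ≈ 175.95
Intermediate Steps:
f(F) = 4 + 2*F**2 (f(F) = 4 + (6*F**2)/3 = 4 + 2*F**2)
C(D) = 12*D**2 (C(D) = (4 + 2*(2 - 1*0)**2)*D**2 = (4 + 2*(2 + 0)**2)*D**2 = (4 + 2*2**2)*D**2 = (4 + 2*4)*D**2 = (4 + 8)*D**2 = 12*D**2)
sqrt(-14*(-11 + E) + C(-51)) = sqrt(-14*(-11 + 29) + 12*(-51)**2) = sqrt(-14*18 + 12*2601) = sqrt(-252 + 31212) = sqrt(30960) = 12*sqrt(215)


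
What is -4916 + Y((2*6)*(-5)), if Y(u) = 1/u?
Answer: -294961/60 ≈ -4916.0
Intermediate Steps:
-4916 + Y((2*6)*(-5)) = -4916 + 1/((2*6)*(-5)) = -4916 + 1/(12*(-5)) = -4916 + 1/(-60) = -4916 - 1/60 = -294961/60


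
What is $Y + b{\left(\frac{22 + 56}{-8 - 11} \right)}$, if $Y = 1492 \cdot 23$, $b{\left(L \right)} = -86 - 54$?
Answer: $34176$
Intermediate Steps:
$b{\left(L \right)} = -140$
$Y = 34316$
$Y + b{\left(\frac{22 + 56}{-8 - 11} \right)} = 34316 - 140 = 34176$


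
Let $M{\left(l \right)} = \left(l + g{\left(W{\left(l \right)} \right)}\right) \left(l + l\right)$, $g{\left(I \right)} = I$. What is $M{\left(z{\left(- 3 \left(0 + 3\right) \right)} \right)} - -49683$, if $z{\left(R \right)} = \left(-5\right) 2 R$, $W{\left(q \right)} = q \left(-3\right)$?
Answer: $17283$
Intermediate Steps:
$W{\left(q \right)} = - 3 q$
$z{\left(R \right)} = - 10 R$
$M{\left(l \right)} = - 4 l^{2}$ ($M{\left(l \right)} = \left(l - 3 l\right) \left(l + l\right) = - 2 l 2 l = - 4 l^{2}$)
$M{\left(z{\left(- 3 \left(0 + 3\right) \right)} \right)} - -49683 = - 4 \left(- 10 \left(- 3 \left(0 + 3\right)\right)\right)^{2} - -49683 = - 4 \left(- 10 \left(\left(-3\right) 3\right)\right)^{2} + 49683 = - 4 \left(\left(-10\right) \left(-9\right)\right)^{2} + 49683 = - 4 \cdot 90^{2} + 49683 = \left(-4\right) 8100 + 49683 = -32400 + 49683 = 17283$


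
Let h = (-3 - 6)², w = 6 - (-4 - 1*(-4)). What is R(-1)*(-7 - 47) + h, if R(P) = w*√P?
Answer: 81 - 324*I ≈ 81.0 - 324.0*I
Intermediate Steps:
w = 6 (w = 6 - (-4 + 4) = 6 - 1*0 = 6 + 0 = 6)
h = 81 (h = (-9)² = 81)
R(P) = 6*√P
R(-1)*(-7 - 47) + h = (6*√(-1))*(-7 - 47) + 81 = (6*I)*(-54) + 81 = -324*I + 81 = 81 - 324*I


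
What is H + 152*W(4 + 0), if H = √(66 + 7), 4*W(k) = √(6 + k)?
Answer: √73 + 38*√10 ≈ 128.71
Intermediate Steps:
W(k) = √(6 + k)/4
H = √73 ≈ 8.5440
H + 152*W(4 + 0) = √73 + 152*(√(6 + (4 + 0))/4) = √73 + 152*(√(6 + 4)/4) = √73 + 152*(√10/4) = √73 + 38*√10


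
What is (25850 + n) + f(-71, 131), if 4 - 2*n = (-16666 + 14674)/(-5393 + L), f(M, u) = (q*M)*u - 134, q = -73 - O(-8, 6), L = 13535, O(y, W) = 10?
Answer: 1082480423/1357 ≈ 7.9770e+5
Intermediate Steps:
q = -83 (q = -73 - 1*10 = -73 - 10 = -83)
f(M, u) = -134 - 83*M*u (f(M, u) = (-83*M)*u - 134 = -83*M*u - 134 = -134 - 83*M*u)
n = 2880/1357 (n = 2 - (-16666 + 14674)/(2*(-5393 + 13535)) = 2 - (-996)/8142 = 2 - ½*(-332/1357) = 2 + 166/1357 = 2880/1357 ≈ 2.1223)
(25850 + n) + f(-71, 131) = (25850 + 2880/1357) + (-134 - 83*(-71)*131) = 35081330/1357 + (-134 + 771983) = 35081330/1357 + 771849 = 1082480423/1357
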